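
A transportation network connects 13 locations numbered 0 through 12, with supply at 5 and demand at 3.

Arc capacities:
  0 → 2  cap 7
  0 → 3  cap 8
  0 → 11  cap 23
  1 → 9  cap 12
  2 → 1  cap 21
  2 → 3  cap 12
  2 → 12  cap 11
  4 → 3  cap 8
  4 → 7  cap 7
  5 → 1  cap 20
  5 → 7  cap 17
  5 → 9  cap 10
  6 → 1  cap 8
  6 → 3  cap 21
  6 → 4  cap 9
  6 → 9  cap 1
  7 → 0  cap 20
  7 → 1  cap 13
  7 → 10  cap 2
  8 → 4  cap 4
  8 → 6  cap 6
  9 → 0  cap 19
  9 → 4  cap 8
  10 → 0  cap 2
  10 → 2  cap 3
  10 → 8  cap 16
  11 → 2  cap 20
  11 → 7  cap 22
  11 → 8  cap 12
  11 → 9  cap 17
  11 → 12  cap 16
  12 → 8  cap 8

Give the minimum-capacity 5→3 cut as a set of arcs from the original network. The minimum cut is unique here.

Min-cut arcs: {(0,3), (2,3), (4,3), (8,6)} (total capacity 34)

augment #1: 5→7→0→3 push 8
augment #2: 5→9→4→3 push 8
augment #3: 5→7→0→2→3 push 7
augment #4: 5→7→10→2→3 push 2
augment #5: 5→9→0→11→2→3 push 2
augment #6: 5→1→9→0→11→2→3 push 1
augment #7: 5→1→9→0→11→8→6→3 push 6
max flow = 34; residual-reachable set from 5 gives S-side
cut edges (S→T): {(0,3), (2,3), (4,3), (8,6)} total cap 34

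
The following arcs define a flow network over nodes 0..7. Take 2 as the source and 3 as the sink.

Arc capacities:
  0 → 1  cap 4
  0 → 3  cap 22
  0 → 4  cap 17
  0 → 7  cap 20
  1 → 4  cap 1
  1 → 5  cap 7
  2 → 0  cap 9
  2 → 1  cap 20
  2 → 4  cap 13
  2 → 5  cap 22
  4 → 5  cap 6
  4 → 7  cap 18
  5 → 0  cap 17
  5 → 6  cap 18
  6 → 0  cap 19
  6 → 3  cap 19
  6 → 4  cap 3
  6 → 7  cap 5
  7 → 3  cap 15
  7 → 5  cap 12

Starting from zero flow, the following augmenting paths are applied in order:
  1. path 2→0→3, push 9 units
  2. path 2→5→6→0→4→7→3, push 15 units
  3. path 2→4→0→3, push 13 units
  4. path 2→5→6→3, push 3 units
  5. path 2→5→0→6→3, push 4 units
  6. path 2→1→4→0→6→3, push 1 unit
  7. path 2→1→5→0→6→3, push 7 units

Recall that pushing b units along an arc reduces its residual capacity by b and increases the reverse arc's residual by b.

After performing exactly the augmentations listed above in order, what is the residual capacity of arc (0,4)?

after path 1 (2→0→3, push 9): res(0,4)=17
after path 2 (2→5→6→0→4→7→3, push 15): res(0,4)=2
after path 3 (2→4→0→3, push 13): res(0,4)=15
after path 4 (2→5→6→3, push 3): res(0,4)=15
after path 5 (2→5→0→6→3, push 4): res(0,4)=15
after path 6 (2→1→4→0→6→3, push 1): res(0,4)=16
after path 7 (2→1→5→0→6→3, push 7): res(0,4)=16

Residual capacity of (0,4): 16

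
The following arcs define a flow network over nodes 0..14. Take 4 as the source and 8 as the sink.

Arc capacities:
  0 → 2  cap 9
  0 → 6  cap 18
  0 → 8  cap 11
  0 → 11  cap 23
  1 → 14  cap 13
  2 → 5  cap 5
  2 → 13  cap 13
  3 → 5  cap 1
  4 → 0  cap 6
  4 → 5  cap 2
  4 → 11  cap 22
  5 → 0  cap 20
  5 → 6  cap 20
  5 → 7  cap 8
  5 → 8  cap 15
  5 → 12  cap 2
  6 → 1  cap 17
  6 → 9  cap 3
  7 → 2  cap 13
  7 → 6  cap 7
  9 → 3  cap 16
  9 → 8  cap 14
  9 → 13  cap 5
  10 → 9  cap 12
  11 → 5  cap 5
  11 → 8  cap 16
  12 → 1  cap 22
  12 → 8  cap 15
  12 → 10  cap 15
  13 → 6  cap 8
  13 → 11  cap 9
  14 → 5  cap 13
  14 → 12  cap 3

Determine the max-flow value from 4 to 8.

augment #1: 4→0→8 bottleneck 6, total now 6
augment #2: 4→5→8 bottleneck 2, total now 8
augment #3: 4→11→8 bottleneck 16, total now 24
augment #4: 4→11→5→8 bottleneck 5, total now 29

Maximum flow value: 29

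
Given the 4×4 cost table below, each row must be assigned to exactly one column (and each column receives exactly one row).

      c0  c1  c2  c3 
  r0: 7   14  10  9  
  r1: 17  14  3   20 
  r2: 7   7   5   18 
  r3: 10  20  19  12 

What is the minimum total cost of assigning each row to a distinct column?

Minimum assignment cost: 29

one of 2 optimal assignments: row0→col0 (cost 7), row1→col2 (cost 3), row2→col1 (cost 7), row3→col3 (cost 12)
total = 7 + 3 + 7 + 12 = 29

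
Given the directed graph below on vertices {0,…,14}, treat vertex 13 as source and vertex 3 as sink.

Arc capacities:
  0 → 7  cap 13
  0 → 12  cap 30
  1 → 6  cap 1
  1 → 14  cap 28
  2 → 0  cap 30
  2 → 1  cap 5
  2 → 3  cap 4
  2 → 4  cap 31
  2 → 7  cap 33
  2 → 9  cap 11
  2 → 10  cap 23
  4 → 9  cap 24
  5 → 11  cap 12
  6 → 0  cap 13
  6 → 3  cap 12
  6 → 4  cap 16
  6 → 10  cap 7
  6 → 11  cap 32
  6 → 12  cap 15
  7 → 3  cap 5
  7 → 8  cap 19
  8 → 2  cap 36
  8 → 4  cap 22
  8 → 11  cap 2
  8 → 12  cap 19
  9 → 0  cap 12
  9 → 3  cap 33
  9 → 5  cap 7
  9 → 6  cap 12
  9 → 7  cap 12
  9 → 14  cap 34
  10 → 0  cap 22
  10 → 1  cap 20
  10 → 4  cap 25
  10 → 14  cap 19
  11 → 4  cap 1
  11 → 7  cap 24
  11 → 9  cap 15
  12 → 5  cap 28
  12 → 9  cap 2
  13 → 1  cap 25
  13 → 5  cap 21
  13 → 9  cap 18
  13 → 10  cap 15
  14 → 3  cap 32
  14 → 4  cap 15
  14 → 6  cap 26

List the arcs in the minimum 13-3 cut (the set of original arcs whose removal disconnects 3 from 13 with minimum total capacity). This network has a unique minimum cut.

augment #1: 13→9→3 push 18
augment #2: 13→1→6→3 push 1
augment #3: 13→1→14→3 push 24
augment #4: 13→10→14→3 push 8
augment #5: 13→5→11→7→3 push 5
augment #6: 13→5→11→9→3 push 7
augment #7: 13→10→4→9→3 push 7
max flow = 70; residual-reachable set from 13 gives S-side
cut edges (S→T): {(5,11), (13,1), (13,9), (13,10)} total cap 70

Min-cut arcs: {(5,11), (13,1), (13,9), (13,10)} (total capacity 70)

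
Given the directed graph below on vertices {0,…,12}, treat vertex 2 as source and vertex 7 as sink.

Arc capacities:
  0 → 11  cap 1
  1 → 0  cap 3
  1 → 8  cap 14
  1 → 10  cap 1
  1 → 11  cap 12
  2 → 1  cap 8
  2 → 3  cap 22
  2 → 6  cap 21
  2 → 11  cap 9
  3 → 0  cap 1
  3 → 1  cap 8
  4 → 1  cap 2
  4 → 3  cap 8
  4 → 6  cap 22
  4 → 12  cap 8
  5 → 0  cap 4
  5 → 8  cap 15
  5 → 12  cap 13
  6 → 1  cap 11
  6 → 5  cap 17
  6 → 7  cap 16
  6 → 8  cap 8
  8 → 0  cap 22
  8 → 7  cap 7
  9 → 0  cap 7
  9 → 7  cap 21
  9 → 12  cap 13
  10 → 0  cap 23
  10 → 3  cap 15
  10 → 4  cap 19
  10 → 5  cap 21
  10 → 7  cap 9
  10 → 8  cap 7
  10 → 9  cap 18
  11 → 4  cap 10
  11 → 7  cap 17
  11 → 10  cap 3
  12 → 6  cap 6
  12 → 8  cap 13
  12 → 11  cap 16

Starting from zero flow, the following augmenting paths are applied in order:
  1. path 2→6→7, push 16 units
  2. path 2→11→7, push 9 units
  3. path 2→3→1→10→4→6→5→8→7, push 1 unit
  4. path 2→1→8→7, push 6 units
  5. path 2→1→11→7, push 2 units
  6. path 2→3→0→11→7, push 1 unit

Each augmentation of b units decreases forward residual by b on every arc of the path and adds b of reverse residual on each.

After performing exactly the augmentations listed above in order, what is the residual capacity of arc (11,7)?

Residual capacity of (11,7): 5

after path 1 (2→6→7, push 16): res(11,7)=17
after path 2 (2→11→7, push 9): res(11,7)=8
after path 3 (2→3→1→10→4→6→5→8→7, push 1): res(11,7)=8
after path 4 (2→1→8→7, push 6): res(11,7)=8
after path 5 (2→1→11→7, push 2): res(11,7)=6
after path 6 (2→3→0→11→7, push 1): res(11,7)=5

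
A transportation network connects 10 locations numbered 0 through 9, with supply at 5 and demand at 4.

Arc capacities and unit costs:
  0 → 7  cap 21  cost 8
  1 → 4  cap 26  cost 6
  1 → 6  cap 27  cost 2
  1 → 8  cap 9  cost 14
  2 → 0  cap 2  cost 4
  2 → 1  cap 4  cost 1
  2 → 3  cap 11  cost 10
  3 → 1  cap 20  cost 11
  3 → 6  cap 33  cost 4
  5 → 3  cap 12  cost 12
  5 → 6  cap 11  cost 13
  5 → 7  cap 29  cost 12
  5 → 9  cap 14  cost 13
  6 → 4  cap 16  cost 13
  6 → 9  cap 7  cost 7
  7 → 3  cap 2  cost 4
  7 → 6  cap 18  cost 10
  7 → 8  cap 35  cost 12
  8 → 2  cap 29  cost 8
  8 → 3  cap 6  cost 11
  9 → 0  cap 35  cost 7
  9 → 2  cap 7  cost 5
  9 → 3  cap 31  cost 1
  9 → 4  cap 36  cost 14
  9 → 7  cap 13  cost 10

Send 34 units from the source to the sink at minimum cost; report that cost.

shortest-cost path #1: 5→9→2→1→4 push 4 @ unit cost 25 (adds 100)
shortest-cost path #2: 5→6→4 push 11 @ unit cost 26 (adds 286)
shortest-cost path #3: 5→9→4 push 10 @ unit cost 27 (adds 270)
shortest-cost path #4: 5→3→6→4 push 5 @ unit cost 29 (adds 145)
shortest-cost path #5: 5→3→1→4 push 4 @ unit cost 29 (adds 116)
total cost = 917

Minimum cost for 34 units: 917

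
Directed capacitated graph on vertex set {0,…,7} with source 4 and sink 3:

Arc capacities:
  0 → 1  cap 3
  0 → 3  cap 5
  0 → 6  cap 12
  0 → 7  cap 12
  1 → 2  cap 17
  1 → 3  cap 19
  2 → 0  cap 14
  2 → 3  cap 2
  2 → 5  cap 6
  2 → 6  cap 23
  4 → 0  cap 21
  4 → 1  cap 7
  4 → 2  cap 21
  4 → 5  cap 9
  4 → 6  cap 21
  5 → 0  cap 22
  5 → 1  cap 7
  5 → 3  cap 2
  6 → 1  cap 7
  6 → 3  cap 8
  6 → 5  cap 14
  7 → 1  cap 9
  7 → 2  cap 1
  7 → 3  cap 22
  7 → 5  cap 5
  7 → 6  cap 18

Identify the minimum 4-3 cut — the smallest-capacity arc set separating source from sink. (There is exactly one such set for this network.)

augment #1: 4→0→3 push 5
augment #2: 4→1→3 push 7
augment #3: 4→2→3 push 2
augment #4: 4→5→3 push 2
augment #5: 4→6→3 push 8
augment #6: 4→0→1→3 push 3
augment #7: 4→0→7→3 push 12
augment #8: 4→5→1→3 push 7
augment #9: 4→6→1→3 push 2
max flow = 48; residual-reachable set from 4 gives S-side
cut edges (S→T): {(0,3), (0,7), (1,3), (2,3), (5,3), (6,3)} total cap 48

Min-cut arcs: {(0,3), (0,7), (1,3), (2,3), (5,3), (6,3)} (total capacity 48)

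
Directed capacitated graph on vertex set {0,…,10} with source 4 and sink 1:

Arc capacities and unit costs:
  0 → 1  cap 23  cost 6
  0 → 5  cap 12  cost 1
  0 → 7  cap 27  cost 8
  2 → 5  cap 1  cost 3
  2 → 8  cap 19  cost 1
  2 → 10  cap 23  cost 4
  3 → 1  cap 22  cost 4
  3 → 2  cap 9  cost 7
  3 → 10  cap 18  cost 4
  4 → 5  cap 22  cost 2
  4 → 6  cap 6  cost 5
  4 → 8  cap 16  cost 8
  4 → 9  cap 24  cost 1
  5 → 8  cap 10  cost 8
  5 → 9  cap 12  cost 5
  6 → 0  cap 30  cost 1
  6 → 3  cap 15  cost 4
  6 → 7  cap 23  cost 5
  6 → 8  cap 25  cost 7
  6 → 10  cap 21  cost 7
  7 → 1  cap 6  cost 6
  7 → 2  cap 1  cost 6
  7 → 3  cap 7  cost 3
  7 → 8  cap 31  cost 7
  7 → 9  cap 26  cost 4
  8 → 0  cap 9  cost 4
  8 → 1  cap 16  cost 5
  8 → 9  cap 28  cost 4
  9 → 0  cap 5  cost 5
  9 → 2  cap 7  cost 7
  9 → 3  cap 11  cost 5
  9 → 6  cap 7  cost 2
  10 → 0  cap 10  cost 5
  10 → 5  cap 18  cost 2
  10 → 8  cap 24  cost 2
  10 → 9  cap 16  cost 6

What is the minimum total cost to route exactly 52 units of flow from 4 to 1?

shortest-cost path #1: 4→9→3→1 push 11 @ unit cost 10 (adds 110)
shortest-cost path #2: 4→9→6→0→1 push 7 @ unit cost 10 (adds 70)
shortest-cost path #3: 4→6→0→1 push 6 @ unit cost 12 (adds 72)
shortest-cost path #4: 4→9→0→1 push 5 @ unit cost 12 (adds 60)
shortest-cost path #5: 4→8→1 push 16 @ unit cost 13 (adds 208)
shortest-cost path #6: 4→9→2→8→0→1 push 1 @ unit cost 19 (adds 19)
shortest-cost path #7: 4→5→8→0→1 push 4 @ unit cost 20 (adds 80)
shortest-cost path #8: 4→5→8→0→6→3→1 push 2 @ unit cost 21 (adds 42)
total cost = 661

Minimum cost for 52 units: 661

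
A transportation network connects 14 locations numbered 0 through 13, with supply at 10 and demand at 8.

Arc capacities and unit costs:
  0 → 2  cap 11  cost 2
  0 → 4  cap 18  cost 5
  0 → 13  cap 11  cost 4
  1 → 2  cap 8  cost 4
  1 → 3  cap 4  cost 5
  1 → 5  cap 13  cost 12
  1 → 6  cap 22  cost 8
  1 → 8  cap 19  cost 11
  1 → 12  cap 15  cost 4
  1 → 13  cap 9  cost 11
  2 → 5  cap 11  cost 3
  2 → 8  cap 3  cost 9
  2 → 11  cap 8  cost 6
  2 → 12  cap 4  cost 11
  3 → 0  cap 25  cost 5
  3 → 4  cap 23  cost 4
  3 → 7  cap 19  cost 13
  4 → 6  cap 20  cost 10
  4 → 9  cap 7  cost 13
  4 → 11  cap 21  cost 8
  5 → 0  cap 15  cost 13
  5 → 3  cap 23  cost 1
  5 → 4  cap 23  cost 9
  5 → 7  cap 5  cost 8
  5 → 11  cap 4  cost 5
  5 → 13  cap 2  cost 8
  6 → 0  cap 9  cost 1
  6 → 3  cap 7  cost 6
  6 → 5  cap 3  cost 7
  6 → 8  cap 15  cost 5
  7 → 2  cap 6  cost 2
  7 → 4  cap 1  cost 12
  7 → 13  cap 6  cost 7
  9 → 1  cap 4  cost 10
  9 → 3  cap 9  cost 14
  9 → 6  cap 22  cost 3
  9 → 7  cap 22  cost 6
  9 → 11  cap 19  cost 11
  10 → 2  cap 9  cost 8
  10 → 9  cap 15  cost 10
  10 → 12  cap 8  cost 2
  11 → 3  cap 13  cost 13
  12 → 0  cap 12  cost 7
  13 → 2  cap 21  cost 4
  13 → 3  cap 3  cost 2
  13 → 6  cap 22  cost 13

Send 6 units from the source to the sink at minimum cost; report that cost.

shortest-cost path #1: 10→2→8 push 3 @ unit cost 17 (adds 51)
shortest-cost path #2: 10→9→6→8 push 3 @ unit cost 18 (adds 54)
total cost = 105

Minimum cost for 6 units: 105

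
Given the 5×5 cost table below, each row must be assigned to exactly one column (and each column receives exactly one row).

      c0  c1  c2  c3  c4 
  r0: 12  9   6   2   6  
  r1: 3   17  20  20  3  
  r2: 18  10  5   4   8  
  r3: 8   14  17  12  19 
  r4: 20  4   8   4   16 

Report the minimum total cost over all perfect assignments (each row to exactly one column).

Minimum assignment cost: 22

optimal assignment: row0→col3 (cost 2), row1→col4 (cost 3), row2→col2 (cost 5), row3→col0 (cost 8), row4→col1 (cost 4)
total = 2 + 3 + 5 + 8 + 4 = 22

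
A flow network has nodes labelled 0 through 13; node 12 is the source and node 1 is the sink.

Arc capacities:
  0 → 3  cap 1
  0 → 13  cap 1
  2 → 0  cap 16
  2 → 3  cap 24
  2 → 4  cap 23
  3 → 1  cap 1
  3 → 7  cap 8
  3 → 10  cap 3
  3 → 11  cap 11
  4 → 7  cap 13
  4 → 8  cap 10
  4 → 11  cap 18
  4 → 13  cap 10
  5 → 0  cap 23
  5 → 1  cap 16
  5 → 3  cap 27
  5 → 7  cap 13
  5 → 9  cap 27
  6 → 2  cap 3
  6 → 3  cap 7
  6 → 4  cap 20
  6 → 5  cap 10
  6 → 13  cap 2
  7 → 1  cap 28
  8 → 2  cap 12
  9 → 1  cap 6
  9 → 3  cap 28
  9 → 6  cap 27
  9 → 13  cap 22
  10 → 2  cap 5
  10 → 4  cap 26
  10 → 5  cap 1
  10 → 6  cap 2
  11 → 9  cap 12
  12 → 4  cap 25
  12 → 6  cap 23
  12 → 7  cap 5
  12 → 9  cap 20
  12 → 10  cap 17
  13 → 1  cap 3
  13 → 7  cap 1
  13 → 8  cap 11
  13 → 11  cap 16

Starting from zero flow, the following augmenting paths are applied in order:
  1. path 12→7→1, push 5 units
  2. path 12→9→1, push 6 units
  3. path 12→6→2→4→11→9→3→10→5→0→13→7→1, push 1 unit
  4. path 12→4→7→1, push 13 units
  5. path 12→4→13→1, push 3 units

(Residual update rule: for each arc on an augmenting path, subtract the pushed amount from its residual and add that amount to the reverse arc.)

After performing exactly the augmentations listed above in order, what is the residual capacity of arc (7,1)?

after path 1 (12→7→1, push 5): res(7,1)=23
after path 2 (12→9→1, push 6): res(7,1)=23
after path 3 (12→6→2→4→11→9→3→10→5→0→13→7→1, push 1): res(7,1)=22
after path 4 (12→4→7→1, push 13): res(7,1)=9
after path 5 (12→4→13→1, push 3): res(7,1)=9

Residual capacity of (7,1): 9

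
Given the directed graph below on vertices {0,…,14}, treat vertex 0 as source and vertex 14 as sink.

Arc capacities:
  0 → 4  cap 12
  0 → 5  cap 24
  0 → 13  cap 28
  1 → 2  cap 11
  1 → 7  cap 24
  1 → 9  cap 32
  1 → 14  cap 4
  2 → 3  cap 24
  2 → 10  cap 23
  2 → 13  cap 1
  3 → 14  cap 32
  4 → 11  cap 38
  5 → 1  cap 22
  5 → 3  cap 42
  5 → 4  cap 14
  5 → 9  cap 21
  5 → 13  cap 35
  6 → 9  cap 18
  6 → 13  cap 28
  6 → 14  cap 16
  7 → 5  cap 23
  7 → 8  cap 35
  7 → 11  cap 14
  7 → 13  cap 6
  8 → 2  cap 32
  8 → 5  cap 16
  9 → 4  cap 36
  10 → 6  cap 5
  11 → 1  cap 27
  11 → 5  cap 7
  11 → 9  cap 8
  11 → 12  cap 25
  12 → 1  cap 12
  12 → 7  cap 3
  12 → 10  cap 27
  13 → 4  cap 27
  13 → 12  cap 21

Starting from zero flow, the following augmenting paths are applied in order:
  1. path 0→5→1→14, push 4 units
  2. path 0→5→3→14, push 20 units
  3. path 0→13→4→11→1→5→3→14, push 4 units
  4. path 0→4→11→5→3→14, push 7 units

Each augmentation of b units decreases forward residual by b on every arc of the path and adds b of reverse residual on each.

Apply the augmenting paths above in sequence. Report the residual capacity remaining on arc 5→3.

Residual capacity of (5,3): 11

after path 1 (0→5→1→14, push 4): res(5,3)=42
after path 2 (0→5→3→14, push 20): res(5,3)=22
after path 3 (0→13→4→11→1→5→3→14, push 4): res(5,3)=18
after path 4 (0→4→11→5→3→14, push 7): res(5,3)=11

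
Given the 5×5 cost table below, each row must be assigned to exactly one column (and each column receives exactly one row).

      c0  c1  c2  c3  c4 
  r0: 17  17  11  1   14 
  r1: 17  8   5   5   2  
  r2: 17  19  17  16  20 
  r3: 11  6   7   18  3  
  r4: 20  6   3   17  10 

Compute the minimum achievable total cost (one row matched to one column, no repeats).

optimal assignment: row0→col3 (cost 1), row1→col4 (cost 2), row2→col0 (cost 17), row3→col1 (cost 6), row4→col2 (cost 3)
total = 1 + 2 + 17 + 6 + 3 = 29

Minimum assignment cost: 29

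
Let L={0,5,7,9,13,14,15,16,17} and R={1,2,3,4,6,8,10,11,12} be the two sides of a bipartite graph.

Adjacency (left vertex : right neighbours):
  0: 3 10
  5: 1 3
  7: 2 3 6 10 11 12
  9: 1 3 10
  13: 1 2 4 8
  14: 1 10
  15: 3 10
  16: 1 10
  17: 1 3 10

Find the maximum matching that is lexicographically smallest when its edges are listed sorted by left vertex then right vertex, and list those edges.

|M| = 5 (so the lex-smallest maximum matching has 5 edges)
process left vertices in ascending order; for each, take the smallest-labelled available neighbour that still permits 5 edges overall, or leave it unmatched if none does
lex-smallest matching: {0-3, 5-1, 7-2, 9-10, 13-4}

Lex-smallest maximum matching: {(0,3), (5,1), (7,2), (9,10), (13,4)}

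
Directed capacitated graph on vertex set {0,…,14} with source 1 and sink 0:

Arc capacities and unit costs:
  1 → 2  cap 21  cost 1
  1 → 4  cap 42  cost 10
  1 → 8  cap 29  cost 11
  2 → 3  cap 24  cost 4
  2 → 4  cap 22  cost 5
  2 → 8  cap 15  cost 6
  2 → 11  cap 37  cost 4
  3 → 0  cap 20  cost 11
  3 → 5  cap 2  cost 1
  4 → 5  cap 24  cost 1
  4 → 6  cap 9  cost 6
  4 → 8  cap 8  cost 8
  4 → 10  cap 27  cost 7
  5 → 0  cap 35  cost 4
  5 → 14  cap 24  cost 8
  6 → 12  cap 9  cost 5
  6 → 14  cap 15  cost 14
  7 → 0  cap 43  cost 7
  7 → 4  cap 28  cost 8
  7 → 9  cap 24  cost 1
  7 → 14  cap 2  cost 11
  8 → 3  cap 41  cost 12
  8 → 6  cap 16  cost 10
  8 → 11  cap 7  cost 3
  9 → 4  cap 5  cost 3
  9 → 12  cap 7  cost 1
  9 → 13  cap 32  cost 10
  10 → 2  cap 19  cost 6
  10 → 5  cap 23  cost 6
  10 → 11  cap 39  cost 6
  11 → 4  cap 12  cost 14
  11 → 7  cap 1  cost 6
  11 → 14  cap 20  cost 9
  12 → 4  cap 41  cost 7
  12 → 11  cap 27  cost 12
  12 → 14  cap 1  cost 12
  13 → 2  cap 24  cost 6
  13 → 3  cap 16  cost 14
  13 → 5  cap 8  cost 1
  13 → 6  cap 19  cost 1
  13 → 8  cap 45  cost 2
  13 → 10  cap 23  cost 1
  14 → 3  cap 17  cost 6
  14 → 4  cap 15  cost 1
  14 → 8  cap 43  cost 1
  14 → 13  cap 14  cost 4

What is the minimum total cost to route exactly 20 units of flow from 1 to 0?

Minimum cost for 20 units: 218

shortest-cost path #1: 1→2→3→5→0 push 2 @ unit cost 10 (adds 20)
shortest-cost path #2: 1→2→4→5→0 push 18 @ unit cost 11 (adds 198)
total cost = 218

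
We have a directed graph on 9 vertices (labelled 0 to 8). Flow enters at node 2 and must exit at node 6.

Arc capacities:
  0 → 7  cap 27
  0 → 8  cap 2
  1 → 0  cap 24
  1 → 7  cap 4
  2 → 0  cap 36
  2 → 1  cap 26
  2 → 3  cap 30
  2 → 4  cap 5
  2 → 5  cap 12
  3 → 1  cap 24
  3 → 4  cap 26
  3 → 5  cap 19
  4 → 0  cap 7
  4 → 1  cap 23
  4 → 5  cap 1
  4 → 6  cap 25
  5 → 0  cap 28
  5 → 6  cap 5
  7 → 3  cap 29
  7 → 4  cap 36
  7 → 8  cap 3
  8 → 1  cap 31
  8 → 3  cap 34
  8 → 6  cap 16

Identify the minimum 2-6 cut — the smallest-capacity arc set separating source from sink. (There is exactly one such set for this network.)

augment #1: 2→4→6 push 5
augment #2: 2→5→6 push 5
augment #3: 2→0→8→6 push 2
augment #4: 2→3→4→6 push 20
augment #5: 2→0→7→8→6 push 3
max flow = 35; residual-reachable set from 2 gives S-side
cut edges (S→T): {(0,8), (4,6), (5,6), (7,8)} total cap 35

Min-cut arcs: {(0,8), (4,6), (5,6), (7,8)} (total capacity 35)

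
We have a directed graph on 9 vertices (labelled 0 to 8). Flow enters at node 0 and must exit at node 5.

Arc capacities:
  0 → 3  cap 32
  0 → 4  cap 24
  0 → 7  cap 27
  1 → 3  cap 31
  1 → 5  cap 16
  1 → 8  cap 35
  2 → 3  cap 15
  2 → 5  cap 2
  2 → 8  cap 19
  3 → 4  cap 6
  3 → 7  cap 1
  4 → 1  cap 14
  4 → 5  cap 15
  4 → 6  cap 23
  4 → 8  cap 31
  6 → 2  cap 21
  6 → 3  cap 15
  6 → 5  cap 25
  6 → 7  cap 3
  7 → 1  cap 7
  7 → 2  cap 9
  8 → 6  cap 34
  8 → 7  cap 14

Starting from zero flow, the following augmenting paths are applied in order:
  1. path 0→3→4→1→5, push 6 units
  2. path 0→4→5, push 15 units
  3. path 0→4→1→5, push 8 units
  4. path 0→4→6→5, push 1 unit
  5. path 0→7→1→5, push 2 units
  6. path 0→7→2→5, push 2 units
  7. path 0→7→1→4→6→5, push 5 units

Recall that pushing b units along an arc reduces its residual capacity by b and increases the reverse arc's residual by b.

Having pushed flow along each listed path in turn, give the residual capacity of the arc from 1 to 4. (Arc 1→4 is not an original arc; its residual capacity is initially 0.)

after path 1 (0→3→4→1→5, push 6): res(1,4)=6
after path 2 (0→4→5, push 15): res(1,4)=6
after path 3 (0→4→1→5, push 8): res(1,4)=14
after path 4 (0→4→6→5, push 1): res(1,4)=14
after path 5 (0→7→1→5, push 2): res(1,4)=14
after path 6 (0→7→2→5, push 2): res(1,4)=14
after path 7 (0→7→1→4→6→5, push 5): res(1,4)=9

Residual capacity of (1,4): 9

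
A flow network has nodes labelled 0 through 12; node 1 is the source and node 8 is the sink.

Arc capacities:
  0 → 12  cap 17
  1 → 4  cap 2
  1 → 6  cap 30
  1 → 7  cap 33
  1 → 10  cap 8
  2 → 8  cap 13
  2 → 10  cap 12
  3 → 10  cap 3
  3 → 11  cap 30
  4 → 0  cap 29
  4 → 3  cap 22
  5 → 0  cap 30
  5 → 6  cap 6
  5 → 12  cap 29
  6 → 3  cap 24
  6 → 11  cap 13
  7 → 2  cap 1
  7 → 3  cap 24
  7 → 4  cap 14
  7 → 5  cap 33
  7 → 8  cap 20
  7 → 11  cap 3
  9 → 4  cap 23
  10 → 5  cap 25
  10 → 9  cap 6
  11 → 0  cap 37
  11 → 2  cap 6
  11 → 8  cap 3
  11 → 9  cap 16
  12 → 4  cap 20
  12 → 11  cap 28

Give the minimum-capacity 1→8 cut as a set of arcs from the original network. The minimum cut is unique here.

Min-cut arcs: {(7,2), (7,8), (11,2), (11,8)} (total capacity 30)

augment #1: 1→7→8 push 20
augment #2: 1→6→11→8 push 3
augment #3: 1→7→2→8 push 1
augment #4: 1→6→11→2→8 push 6
max flow = 30; residual-reachable set from 1 gives S-side
cut edges (S→T): {(7,2), (7,8), (11,2), (11,8)} total cap 30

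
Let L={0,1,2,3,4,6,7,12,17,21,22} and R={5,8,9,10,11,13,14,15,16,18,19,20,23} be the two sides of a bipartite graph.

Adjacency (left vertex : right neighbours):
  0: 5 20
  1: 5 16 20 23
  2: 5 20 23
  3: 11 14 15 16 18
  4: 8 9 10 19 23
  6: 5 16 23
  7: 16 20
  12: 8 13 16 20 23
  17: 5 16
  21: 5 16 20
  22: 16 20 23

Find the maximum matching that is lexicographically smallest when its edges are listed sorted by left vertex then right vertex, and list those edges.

|M| = 7 (so the lex-smallest maximum matching has 7 edges)
process left vertices in ascending order; for each, take the smallest-labelled available neighbour that still permits 7 edges overall, or leave it unmatched if none does
lex-smallest matching: {0-5, 1-16, 2-20, 3-11, 4-8, 6-23, 12-13}

Lex-smallest maximum matching: {(0,5), (1,16), (2,20), (3,11), (4,8), (6,23), (12,13)}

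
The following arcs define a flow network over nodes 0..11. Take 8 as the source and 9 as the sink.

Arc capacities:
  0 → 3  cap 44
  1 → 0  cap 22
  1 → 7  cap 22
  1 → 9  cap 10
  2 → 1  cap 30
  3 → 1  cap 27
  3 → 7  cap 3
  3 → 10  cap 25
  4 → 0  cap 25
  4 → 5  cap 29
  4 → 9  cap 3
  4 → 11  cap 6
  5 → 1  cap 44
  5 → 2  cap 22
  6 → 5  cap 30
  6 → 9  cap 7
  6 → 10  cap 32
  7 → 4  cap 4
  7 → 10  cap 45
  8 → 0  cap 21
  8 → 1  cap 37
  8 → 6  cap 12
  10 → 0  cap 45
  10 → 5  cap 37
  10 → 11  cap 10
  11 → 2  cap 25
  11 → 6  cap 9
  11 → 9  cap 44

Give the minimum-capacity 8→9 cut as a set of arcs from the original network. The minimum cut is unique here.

Min-cut arcs: {(1,9), (6,9), (7,4), (10,11)} (total capacity 31)

augment #1: 8→1→9 push 10
augment #2: 8→6→9 push 7
augment #3: 8→1→7→4→9 push 3
augment #4: 8→6→10→11→9 push 5
augment #5: 8→0→3→10→11→9 push 5
augment #6: 8→1→7→4→11→9 push 1
max flow = 31; residual-reachable set from 8 gives S-side
cut edges (S→T): {(1,9), (6,9), (7,4), (10,11)} total cap 31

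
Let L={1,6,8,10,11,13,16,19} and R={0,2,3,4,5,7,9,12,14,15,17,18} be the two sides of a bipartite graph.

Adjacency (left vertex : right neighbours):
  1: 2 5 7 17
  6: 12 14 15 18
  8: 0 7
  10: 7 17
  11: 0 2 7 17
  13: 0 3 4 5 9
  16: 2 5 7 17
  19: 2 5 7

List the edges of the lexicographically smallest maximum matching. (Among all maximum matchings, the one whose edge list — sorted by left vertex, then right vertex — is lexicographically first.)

Lex-smallest maximum matching: {(1,2), (6,12), (8,0), (10,7), (11,17), (13,3), (16,5)}

|M| = 7 (so the lex-smallest maximum matching has 7 edges)
process left vertices in ascending order; for each, take the smallest-labelled available neighbour that still permits 7 edges overall, or leave it unmatched if none does
lex-smallest matching: {1-2, 6-12, 8-0, 10-7, 11-17, 13-3, 16-5}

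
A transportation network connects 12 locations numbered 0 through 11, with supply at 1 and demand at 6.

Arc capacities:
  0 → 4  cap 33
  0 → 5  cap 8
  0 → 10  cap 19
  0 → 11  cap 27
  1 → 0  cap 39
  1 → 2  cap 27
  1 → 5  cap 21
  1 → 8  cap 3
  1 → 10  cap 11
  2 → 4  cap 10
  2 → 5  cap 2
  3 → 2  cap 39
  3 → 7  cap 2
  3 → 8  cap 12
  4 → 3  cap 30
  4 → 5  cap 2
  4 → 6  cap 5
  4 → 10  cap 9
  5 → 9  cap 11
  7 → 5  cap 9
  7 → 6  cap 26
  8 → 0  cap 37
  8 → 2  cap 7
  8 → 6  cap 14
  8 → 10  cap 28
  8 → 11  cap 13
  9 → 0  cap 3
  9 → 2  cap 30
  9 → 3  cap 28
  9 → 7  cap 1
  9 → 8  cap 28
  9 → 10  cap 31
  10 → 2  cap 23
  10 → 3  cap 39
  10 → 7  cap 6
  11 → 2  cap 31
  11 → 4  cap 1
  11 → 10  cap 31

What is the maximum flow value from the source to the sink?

Maximum flow value: 28

augment #1: 1→8→6 bottleneck 3, total now 3
augment #2: 1→0→4→6 bottleneck 5, total now 8
augment #3: 1→10→7→6 bottleneck 6, total now 14
augment #4: 1→5→9→7→6 bottleneck 1, total now 15
augment #5: 1→5→9→8→6 bottleneck 10, total now 25
augment #6: 1→10→3→7→6 bottleneck 2, total now 27
augment #7: 1→10→3→8→6 bottleneck 1, total now 28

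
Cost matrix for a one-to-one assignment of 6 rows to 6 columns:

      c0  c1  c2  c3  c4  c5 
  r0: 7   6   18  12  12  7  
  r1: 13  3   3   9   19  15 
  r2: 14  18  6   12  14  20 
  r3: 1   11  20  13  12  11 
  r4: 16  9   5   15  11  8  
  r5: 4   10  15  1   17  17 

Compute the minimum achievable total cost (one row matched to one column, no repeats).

Minimum assignment cost: 29

optimal assignment: row0→col5 (cost 7), row1→col1 (cost 3), row2→col2 (cost 6), row3→col0 (cost 1), row4→col4 (cost 11), row5→col3 (cost 1)
total = 7 + 3 + 6 + 1 + 11 + 1 = 29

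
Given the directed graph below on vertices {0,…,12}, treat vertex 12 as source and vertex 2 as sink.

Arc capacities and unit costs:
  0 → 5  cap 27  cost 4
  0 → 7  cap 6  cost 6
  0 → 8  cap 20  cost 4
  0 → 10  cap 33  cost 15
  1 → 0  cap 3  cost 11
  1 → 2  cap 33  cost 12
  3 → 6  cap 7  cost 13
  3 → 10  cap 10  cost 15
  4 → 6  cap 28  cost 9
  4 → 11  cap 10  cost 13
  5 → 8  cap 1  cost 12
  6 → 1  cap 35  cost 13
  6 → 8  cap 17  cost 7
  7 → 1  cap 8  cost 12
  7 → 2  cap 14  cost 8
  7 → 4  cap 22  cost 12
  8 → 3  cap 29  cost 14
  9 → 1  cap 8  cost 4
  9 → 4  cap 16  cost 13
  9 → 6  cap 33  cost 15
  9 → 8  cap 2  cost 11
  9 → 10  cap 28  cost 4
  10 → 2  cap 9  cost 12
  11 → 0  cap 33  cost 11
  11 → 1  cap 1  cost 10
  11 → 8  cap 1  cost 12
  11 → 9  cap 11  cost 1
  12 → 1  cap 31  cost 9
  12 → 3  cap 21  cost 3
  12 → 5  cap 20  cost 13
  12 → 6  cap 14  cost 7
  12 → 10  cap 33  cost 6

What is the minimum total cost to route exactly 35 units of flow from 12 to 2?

shortest-cost path #1: 12→10→2 push 9 @ unit cost 18 (adds 162)
shortest-cost path #2: 12→1→2 push 26 @ unit cost 21 (adds 546)
total cost = 708

Minimum cost for 35 units: 708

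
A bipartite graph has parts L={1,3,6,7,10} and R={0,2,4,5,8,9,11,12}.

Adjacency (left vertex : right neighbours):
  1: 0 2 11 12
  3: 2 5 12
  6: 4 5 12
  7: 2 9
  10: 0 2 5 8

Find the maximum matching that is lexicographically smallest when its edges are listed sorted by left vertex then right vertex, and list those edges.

Lex-smallest maximum matching: {(1,0), (3,2), (6,4), (7,9), (10,5)}

|M| = 5 (so the lex-smallest maximum matching has 5 edges)
process left vertices in ascending order; for each, take the smallest-labelled available neighbour that still permits 5 edges overall, or leave it unmatched if none does
lex-smallest matching: {1-0, 3-2, 6-4, 7-9, 10-5}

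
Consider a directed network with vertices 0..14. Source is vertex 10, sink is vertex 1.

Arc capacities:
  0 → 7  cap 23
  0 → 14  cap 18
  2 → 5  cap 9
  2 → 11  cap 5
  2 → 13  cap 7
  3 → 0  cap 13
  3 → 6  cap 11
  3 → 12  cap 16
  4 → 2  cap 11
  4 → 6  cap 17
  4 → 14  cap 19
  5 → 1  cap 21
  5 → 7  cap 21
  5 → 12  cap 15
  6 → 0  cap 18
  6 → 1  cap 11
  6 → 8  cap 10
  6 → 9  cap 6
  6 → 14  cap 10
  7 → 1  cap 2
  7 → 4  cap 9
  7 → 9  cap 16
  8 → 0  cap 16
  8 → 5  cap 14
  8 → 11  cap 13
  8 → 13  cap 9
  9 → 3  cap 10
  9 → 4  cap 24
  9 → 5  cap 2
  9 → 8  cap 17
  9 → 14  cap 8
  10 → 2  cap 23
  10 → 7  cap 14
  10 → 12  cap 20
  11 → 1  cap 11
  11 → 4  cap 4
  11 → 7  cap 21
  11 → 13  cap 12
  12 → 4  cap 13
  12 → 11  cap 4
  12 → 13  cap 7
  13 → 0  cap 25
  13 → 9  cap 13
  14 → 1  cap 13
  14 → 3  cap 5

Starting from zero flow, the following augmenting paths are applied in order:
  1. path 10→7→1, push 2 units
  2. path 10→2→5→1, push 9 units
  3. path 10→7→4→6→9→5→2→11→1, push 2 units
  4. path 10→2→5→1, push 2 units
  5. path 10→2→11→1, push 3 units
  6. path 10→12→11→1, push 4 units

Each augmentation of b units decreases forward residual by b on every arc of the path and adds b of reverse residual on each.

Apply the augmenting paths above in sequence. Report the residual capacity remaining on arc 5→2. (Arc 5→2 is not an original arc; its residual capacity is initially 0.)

Residual capacity of (5,2): 9

after path 1 (10→7→1, push 2): res(5,2)=0
after path 2 (10→2→5→1, push 9): res(5,2)=9
after path 3 (10→7→4→6→9→5→2→11→1, push 2): res(5,2)=7
after path 4 (10→2→5→1, push 2): res(5,2)=9
after path 5 (10→2→11→1, push 3): res(5,2)=9
after path 6 (10→12→11→1, push 4): res(5,2)=9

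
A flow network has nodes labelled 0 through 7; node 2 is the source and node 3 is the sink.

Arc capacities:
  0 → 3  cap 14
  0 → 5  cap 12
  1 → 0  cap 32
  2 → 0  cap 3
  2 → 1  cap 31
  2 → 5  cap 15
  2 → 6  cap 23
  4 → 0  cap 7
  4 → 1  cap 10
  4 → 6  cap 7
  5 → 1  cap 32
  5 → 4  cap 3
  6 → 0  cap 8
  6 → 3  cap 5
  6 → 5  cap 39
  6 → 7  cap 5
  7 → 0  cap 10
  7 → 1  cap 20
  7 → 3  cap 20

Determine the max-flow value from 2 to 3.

Maximum flow value: 24

augment #1: 2→0→3 bottleneck 3, total now 3
augment #2: 2→6→3 bottleneck 5, total now 8
augment #3: 2→1→0→3 bottleneck 11, total now 19
augment #4: 2→6→7→3 bottleneck 5, total now 24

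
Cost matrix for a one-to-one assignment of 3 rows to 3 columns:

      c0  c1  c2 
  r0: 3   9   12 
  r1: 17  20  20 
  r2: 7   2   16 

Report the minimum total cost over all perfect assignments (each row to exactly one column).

optimal assignment: row0→col0 (cost 3), row1→col2 (cost 20), row2→col1 (cost 2)
total = 3 + 20 + 2 = 25

Minimum assignment cost: 25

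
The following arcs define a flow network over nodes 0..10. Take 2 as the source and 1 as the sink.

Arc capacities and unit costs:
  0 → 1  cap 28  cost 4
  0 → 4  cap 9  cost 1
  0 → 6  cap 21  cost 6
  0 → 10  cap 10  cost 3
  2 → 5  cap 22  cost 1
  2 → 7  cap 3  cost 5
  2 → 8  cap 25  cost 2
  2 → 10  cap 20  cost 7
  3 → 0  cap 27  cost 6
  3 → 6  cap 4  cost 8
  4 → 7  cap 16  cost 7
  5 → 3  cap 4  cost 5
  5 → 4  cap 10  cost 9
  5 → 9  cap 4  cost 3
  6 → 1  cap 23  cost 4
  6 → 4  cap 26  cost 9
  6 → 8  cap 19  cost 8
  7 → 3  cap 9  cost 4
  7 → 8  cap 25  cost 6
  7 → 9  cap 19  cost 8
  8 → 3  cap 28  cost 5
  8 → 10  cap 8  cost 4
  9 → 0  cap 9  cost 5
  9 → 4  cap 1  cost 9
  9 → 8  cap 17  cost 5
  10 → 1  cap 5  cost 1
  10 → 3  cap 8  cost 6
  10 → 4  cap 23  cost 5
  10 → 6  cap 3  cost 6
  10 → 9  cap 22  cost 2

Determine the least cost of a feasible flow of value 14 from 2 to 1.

shortest-cost path #1: 2→8→10→1 push 5 @ unit cost 7 (adds 35)
shortest-cost path #2: 2→5→9→0→1 push 4 @ unit cost 13 (adds 52)
shortest-cost path #3: 2→8→10→6→1 push 3 @ unit cost 16 (adds 48)
shortest-cost path #4: 2→5→3→0→1 push 2 @ unit cost 16 (adds 32)
total cost = 167

Minimum cost for 14 units: 167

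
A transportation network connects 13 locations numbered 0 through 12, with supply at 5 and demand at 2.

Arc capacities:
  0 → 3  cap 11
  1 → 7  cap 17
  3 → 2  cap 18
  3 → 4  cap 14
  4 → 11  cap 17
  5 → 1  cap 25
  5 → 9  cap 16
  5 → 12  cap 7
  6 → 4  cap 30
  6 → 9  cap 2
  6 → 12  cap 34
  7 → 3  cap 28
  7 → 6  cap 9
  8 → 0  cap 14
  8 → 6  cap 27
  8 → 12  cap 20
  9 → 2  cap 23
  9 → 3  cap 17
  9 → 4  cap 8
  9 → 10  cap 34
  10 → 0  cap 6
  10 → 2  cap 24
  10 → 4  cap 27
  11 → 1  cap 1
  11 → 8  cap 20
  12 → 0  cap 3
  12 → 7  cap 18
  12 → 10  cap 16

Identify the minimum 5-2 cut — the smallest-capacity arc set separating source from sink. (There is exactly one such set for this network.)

augment #1: 5→9→2 push 16
augment #2: 5→12→10→2 push 7
augment #3: 5→1→7→3→2 push 17
max flow = 40; residual-reachable set from 5 gives S-side
cut edges (S→T): {(1,7), (5,9), (5,12)} total cap 40

Min-cut arcs: {(1,7), (5,9), (5,12)} (total capacity 40)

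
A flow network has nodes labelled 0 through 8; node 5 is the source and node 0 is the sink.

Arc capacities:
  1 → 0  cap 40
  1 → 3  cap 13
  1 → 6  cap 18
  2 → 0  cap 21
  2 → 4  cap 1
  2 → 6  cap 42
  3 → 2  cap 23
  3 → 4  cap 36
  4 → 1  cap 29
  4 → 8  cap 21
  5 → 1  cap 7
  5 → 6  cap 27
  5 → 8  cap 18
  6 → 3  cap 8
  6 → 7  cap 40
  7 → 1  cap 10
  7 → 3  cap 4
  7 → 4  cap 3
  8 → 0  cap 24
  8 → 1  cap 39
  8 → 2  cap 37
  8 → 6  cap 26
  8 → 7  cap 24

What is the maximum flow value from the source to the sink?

Maximum flow value: 50

augment #1: 5→1→0 bottleneck 7, total now 7
augment #2: 5→8→0 bottleneck 18, total now 25
augment #3: 5→6→3→2→0 bottleneck 8, total now 33
augment #4: 5→6→7→1→0 bottleneck 10, total now 43
augment #5: 5→6→7→3→2→0 bottleneck 4, total now 47
augment #6: 5→6→7→4→1→0 bottleneck 3, total now 50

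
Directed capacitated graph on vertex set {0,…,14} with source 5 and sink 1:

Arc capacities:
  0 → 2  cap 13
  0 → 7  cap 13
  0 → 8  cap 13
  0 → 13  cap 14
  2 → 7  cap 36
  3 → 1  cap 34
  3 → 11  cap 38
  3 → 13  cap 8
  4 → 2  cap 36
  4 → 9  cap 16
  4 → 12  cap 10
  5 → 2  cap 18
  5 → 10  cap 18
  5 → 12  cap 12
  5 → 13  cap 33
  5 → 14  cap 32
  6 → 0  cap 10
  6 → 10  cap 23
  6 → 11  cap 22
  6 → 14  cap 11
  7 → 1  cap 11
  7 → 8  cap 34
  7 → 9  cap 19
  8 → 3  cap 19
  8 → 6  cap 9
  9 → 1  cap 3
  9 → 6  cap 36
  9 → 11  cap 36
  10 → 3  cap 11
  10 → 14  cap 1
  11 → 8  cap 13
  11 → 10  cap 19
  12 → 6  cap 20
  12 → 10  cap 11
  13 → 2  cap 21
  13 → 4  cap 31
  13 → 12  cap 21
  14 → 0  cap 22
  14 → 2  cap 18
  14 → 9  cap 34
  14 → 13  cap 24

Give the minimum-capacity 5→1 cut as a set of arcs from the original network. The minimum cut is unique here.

Min-cut arcs: {(7,1), (8,3), (9,1), (10,3)} (total capacity 44)

augment #1: 5→2→7→1 push 11
augment #2: 5→10→3→1 push 11
augment #3: 5→14→9→1 push 3
augment #4: 5→2→7→8→3→1 push 7
augment #5: 5→14→0→8→3→1 push 12
max flow = 44; residual-reachable set from 5 gives S-side
cut edges (S→T): {(7,1), (8,3), (9,1), (10,3)} total cap 44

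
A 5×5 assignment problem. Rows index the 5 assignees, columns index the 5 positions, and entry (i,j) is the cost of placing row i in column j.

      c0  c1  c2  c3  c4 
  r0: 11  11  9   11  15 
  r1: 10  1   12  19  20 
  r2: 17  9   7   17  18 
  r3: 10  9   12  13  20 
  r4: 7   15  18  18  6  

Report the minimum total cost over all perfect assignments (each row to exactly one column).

optimal assignment: row0→col3 (cost 11), row1→col1 (cost 1), row2→col2 (cost 7), row3→col0 (cost 10), row4→col4 (cost 6)
total = 11 + 1 + 7 + 10 + 6 = 35

Minimum assignment cost: 35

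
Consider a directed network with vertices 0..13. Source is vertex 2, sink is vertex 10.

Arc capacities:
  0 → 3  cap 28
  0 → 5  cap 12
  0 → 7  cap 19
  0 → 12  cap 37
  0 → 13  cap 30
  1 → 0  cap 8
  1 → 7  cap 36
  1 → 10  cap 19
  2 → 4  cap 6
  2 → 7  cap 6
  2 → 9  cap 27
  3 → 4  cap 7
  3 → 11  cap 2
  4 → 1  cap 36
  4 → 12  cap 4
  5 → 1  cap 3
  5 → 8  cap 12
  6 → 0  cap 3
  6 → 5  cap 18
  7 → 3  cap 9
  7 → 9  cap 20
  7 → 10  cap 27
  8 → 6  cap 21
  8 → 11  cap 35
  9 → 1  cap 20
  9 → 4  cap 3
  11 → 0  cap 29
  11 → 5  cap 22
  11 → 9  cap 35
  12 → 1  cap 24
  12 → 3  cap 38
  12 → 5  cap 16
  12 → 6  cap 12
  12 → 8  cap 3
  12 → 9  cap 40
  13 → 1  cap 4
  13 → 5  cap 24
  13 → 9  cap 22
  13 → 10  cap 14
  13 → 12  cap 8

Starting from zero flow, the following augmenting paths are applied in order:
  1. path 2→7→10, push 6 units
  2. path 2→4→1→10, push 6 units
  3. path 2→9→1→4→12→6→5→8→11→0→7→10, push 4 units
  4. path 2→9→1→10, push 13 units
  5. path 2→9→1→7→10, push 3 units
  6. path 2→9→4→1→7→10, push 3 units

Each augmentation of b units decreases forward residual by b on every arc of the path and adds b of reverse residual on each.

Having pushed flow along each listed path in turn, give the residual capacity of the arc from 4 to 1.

after path 1 (2→7→10, push 6): res(4,1)=36
after path 2 (2→4→1→10, push 6): res(4,1)=30
after path 3 (2→9→1→4→12→6→5→8→11→0→7→10, push 4): res(4,1)=34
after path 4 (2→9→1→10, push 13): res(4,1)=34
after path 5 (2→9→1→7→10, push 3): res(4,1)=34
after path 6 (2→9→4→1→7→10, push 3): res(4,1)=31

Residual capacity of (4,1): 31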